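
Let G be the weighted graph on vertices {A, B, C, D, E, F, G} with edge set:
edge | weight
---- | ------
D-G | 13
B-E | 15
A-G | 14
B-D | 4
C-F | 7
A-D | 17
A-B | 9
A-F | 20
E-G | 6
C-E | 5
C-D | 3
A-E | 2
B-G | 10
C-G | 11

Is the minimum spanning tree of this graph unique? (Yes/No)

Yes

Kruskal: consider edges lightest-first.
A-E (2): add. Components now {A,E} {B} {C} {D} {F} {G}
C-D (3): add. Components now {A,E} {B} {C,D} {F} {G}
B-D (4): add. Components now {A,E} {B,C,D} {F} {G}
C-E (5): add. Components now {A,B,C,D,E} {F} {G}
E-G (6): add. Components now {A,B,C,D,E,G} {F}
C-F (7): add. Components now {A,B,C,D,E,F,G}
Every non-tree edge has weight strictly greater than the heaviest edge on the tree path between its endpoints, so the MST is unique.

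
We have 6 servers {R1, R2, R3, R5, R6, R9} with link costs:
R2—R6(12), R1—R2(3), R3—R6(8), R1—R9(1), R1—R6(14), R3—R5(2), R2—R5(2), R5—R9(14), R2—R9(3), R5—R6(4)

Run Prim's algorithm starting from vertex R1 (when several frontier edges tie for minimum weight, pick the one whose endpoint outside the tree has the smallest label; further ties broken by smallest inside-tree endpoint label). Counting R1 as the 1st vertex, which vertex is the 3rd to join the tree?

Prim's algorithm from R1:
Step 1: cheapest edge leaving the tree is R1—R9 (1); add R9.
Step 2: cheapest edge leaving the tree is R1—R2 (3); add R2.
Step 3: cheapest edge leaving the tree is R2—R5 (2); add R5.
Step 4: cheapest edge leaving the tree is R3—R5 (2); add R3.
Step 5: cheapest edge leaving the tree is R5—R6 (4); add R6.
Vertex order: R1, R9, R2, R5, R3, R6. The 3rd vertex is R2.

R2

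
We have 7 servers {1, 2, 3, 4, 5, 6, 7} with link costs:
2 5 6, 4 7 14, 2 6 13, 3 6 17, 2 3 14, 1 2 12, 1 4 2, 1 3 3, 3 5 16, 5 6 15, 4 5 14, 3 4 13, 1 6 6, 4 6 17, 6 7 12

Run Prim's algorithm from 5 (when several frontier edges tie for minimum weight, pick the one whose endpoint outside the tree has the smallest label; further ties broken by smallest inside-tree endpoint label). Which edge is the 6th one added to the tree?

6-7

Prim, starting at 5.
Step 1: cheapest edge leaving the tree is 2 5 (6); add 2.
Step 2: cheapest edge leaving the tree is 1 2 (12); add 1.
Step 3: cheapest edge leaving the tree is 1 4 (2); add 4.
Step 4: cheapest edge leaving the tree is 1 3 (3); add 3.
Step 5: cheapest edge leaving the tree is 1 6 (6); add 6.
Step 6: cheapest edge leaving the tree is 6 7 (12); add 7.
The 6th edge added is 6 7.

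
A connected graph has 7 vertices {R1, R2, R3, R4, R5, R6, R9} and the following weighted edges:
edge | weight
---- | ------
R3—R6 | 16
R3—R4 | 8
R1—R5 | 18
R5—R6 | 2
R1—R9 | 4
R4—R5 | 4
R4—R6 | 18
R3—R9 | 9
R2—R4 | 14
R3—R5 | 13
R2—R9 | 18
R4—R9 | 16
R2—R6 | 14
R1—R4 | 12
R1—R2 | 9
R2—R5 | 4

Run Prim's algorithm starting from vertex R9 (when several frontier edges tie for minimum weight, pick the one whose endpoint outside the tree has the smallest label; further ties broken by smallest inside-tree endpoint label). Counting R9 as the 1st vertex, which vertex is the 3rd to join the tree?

Prim, starting at R9.
Step 1: cheapest edge leaving the tree is R1—R9 (4); add R1.
Step 2: cheapest edge leaving the tree is R1—R2 (9); add R2.
Step 3: cheapest edge leaving the tree is R2—R5 (4); add R5.
Step 4: cheapest edge leaving the tree is R5—R6 (2); add R6.
Step 5: cheapest edge leaving the tree is R4—R5 (4); add R4.
Step 6: cheapest edge leaving the tree is R3—R4 (8); add R3.
Vertex order: R9, R1, R2, R5, R6, R4, R3. The 3rd vertex is R2.

R2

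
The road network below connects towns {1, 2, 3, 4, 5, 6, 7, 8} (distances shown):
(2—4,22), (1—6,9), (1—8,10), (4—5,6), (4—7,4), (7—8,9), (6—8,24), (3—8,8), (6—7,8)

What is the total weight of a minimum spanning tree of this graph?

66

Sort edges by weight, then run Kruskal:
4—7 (4): add — endpoints in different components.
4—5 (6): add — endpoints in different components.
3—8 (8): add — endpoints in different components.
6—7 (8): add — endpoints in different components.
1—6 (9): add — endpoints in different components.
7—8 (9): add — endpoints in different components.
1—8 (10): skip — 1 and 8 already connected.
2—4 (22): add — endpoints in different components.
MST edges: 4—7, 4—5, 3—8, 6—7, 1—6, 7—8, 2—4; total weight 4+6+8+8+9+9+22 = 66.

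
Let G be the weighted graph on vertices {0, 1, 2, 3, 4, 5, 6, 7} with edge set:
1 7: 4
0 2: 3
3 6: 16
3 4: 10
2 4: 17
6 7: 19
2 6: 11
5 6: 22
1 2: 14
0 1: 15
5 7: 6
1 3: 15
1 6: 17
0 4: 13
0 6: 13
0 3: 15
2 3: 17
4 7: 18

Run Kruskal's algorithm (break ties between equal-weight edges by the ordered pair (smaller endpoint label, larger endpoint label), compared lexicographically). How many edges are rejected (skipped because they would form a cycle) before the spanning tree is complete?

1

Kruskal's algorithm — process edges by increasing weight (ties by edge label):
0 2 (3): add — endpoints in different components.
1 7 (4): add — endpoints in different components.
5 7 (6): add — endpoints in different components.
3 4 (10): add — endpoints in different components.
2 6 (11): add — endpoints in different components.
0 4 (13): add — endpoints in different components.
0 6 (13): skip — 0 and 6 already connected.
1 2 (14): add — endpoints in different components.
Edges rejected before the tree was complete: 1.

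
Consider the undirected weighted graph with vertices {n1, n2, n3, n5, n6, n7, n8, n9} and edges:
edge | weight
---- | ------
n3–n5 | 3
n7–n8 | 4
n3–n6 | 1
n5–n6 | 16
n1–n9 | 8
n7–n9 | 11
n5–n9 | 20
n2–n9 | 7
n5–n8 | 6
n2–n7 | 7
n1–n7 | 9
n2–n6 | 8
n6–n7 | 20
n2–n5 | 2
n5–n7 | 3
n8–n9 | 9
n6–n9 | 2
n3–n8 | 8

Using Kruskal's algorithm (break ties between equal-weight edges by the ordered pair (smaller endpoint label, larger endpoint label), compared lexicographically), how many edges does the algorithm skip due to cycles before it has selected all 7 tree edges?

3

Sort edges by weight, then run Kruskal:
n3–n6 (1): add — endpoints in different components.
n2–n5 (2): add — endpoints in different components.
n6–n9 (2): add — endpoints in different components.
n3–n5 (3): add — endpoints in different components.
n5–n7 (3): add — endpoints in different components.
n7–n8 (4): add — endpoints in different components.
n5–n8 (6): skip — n8 and n5 already connected.
n2–n7 (7): skip — n7 and n2 already connected.
n2–n9 (7): skip — n2 and n9 already connected.
n1–n9 (8): add — endpoints in different components.
Edges rejected before the tree was complete: 3.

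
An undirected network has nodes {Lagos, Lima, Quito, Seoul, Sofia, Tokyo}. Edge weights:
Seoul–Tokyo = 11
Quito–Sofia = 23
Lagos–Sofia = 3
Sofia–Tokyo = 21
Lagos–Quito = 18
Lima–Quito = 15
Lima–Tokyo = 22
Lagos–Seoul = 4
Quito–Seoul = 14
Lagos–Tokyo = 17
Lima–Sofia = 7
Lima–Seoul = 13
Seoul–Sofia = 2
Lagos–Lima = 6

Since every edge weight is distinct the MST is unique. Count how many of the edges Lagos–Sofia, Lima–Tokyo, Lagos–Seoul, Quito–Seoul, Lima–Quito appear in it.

2

Kruskal's algorithm — process edges by increasing weight (ties by edge label):
Seoul–Sofia (2): add. Components now {Quito} {Tokyo} {Lagos} {Lima} {Seoul,Sofia}
Lagos–Sofia (3): add. Components now {Quito} {Tokyo} {Lagos,Seoul,Sofia} {Lima}
Lagos–Seoul (4): skip — Lagos and Seoul already connected.
Lagos–Lima (6): add. Components now {Quito} {Tokyo} {Lagos,Lima,Seoul,Sofia}
Lima–Sofia (7): skip — Lima and Sofia already connected.
Seoul–Tokyo (11): add. Components now {Quito} {Lagos,Lima,Seoul,Sofia,Tokyo}
Lima–Seoul (13): skip — Lima and Seoul already connected.
Quito–Seoul (14): add. Components now {Lagos,Lima,Quito,Seoul,Sofia,Tokyo}
MST edge set: {Seoul–Sofia, Lagos–Sofia, Lagos–Lima, Seoul–Tokyo, Quito–Seoul}.
Of the listed edges, {Lagos–Sofia, Quito–Seoul} are in the MST → 2.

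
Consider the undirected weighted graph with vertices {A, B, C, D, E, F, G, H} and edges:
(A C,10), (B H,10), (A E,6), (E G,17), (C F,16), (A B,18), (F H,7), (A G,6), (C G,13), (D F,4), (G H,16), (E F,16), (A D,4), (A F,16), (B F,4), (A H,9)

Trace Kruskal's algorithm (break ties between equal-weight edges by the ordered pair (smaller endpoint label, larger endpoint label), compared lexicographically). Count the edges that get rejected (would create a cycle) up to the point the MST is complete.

Kruskal: consider edges lightest-first.
A D (4): add — endpoints in different components.
B F (4): add — endpoints in different components.
D F (4): add — endpoints in different components.
A E (6): add — endpoints in different components.
A G (6): add — endpoints in different components.
F H (7): add — endpoints in different components.
A H (9): skip — A and H already connected.
A C (10): add — endpoints in different components.
Edges rejected before the tree was complete: 1.

1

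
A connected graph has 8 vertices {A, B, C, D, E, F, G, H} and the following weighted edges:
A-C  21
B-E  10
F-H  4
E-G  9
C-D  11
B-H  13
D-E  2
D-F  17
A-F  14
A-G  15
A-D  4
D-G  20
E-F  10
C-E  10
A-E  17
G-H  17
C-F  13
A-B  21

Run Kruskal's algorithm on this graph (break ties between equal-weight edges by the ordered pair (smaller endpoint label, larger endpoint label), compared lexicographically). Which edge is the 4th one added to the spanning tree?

Kruskal: consider edges lightest-first.
D-E (2): add — endpoints in different components.
A-D (4): add — endpoints in different components.
F-H (4): add — endpoints in different components.
E-G (9): add — endpoints in different components.
B-E (10): add — endpoints in different components.
C-E (10): add — endpoints in different components.
E-F (10): add — endpoints in different components.
The 4th edge added is E-G.

E-G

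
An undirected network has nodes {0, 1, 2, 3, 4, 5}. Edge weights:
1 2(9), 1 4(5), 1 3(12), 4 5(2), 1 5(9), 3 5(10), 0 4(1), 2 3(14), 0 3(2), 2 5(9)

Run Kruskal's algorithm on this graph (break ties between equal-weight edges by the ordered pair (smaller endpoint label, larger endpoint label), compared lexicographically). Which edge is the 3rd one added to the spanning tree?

4-5

Kruskal's algorithm — process edges by increasing weight (ties by edge label):
0 4 (1): add — endpoints in different components.
0 3 (2): add — endpoints in different components.
4 5 (2): add — endpoints in different components.
1 4 (5): add — endpoints in different components.
1 2 (9): add — endpoints in different components.
The 3rd edge added is 4 5.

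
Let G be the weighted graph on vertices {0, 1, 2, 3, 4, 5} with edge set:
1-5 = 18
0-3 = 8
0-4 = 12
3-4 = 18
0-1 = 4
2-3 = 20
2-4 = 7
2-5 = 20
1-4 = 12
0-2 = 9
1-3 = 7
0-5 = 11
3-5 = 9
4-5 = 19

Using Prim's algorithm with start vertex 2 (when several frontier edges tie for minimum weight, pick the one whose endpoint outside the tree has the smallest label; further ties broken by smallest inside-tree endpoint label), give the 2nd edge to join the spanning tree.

0-2

Prim, starting at 2.
Step 1: cheapest edge leaving the tree is 2-4 (7); add 4.
Step 2: cheapest edge leaving the tree is 0-2 (9); add 0.
Step 3: cheapest edge leaving the tree is 0-1 (4); add 1.
Step 4: cheapest edge leaving the tree is 1-3 (7); add 3.
Step 5: cheapest edge leaving the tree is 3-5 (9); add 5.
The 2nd edge added is 0-2.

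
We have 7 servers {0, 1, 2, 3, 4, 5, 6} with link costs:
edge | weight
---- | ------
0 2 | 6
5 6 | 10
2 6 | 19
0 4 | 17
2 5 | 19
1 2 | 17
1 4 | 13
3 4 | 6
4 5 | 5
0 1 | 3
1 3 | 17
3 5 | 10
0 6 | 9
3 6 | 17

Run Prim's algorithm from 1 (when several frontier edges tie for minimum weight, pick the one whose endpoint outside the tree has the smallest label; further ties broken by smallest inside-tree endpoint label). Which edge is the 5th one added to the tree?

4-5

Prim's algorithm from 1:
Step 1: cheapest edge leaving the tree is 0 1 (3); add 0.
Step 2: cheapest edge leaving the tree is 0 2 (6); add 2.
Step 3: cheapest edge leaving the tree is 0 6 (9); add 6.
Step 4: cheapest edge leaving the tree is 5 6 (10); add 5.
Step 5: cheapest edge leaving the tree is 4 5 (5); add 4.
Step 6: cheapest edge leaving the tree is 3 4 (6); add 3.
The 5th edge added is 4 5.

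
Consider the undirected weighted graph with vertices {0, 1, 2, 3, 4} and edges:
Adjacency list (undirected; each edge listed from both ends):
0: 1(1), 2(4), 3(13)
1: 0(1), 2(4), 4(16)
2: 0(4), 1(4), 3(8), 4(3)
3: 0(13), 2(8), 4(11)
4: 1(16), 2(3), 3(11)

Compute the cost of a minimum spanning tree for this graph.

Prim, starting at 2.
Step 1: frontier [2–4 3, 0–2 4, 1–2 4, 2–3 8] → take 2–4 (3); add 4.
Step 2: frontier [0–2 4, 1–2 4, 2–3 8, 3–4 11, 1–4 16] → take 0–2 (4); add 0.
Step 3: frontier [0–1 1, 0–3 13, 1–2 4, 2–3 8, 3–4 11, 1–4 16] → take 0–1 (1); add 1.
Step 4: frontier [0–3 13, 2–3 8, 3–4 11] → take 2–3 (8); add 3.
MST edges: 2–4, 0–2, 0–1, 2–3; total weight 3+4+1+8 = 16.

16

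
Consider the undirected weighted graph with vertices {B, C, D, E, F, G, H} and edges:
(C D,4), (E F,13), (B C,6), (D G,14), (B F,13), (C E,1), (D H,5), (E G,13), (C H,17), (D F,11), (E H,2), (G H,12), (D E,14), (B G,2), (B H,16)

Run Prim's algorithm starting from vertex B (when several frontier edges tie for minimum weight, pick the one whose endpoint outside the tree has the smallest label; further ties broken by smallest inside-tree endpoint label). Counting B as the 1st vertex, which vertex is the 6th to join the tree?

Prim, starting at B.
Step 1: cheapest edge leaving the tree is B G (2); add G.
Step 2: cheapest edge leaving the tree is B C (6); add C.
Step 3: cheapest edge leaving the tree is C E (1); add E.
Step 4: cheapest edge leaving the tree is E H (2); add H.
Step 5: cheapest edge leaving the tree is C D (4); add D.
Step 6: cheapest edge leaving the tree is D F (11); add F.
Vertex order: B, G, C, E, H, D, F. The 6th vertex is D.

D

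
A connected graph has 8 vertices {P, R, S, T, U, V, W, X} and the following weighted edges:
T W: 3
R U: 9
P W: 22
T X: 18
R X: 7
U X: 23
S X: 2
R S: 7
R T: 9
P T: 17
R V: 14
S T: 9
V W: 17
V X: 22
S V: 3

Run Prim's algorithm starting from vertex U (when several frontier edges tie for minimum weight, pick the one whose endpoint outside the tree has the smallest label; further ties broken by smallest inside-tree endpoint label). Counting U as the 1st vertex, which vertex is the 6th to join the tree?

Prim, starting at U.
Step 1: cheapest edge leaving the tree is R U (9); add R.
Step 2: cheapest edge leaving the tree is R S (7); add S.
Step 3: cheapest edge leaving the tree is S X (2); add X.
Step 4: cheapest edge leaving the tree is S V (3); add V.
Step 5: cheapest edge leaving the tree is R T (9); add T.
Step 6: cheapest edge leaving the tree is T W (3); add W.
Step 7: cheapest edge leaving the tree is P T (17); add P.
Vertex order: U, R, S, X, V, T, W, P. The 6th vertex is T.

T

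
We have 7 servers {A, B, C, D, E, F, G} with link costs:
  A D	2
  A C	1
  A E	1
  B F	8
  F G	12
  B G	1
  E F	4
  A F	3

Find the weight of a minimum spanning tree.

16

Grow the tree from C using Prim:
Step 1: frontier [A C 1] → take A C (1); add A.
Step 2: frontier [A E 1, A D 2, A F 3] → take A E (1); add E.
Step 3: frontier [A D 2, A F 3, E F 4] → take A D (2); add D.
Step 4: frontier [A F 3, E F 4] → take A F (3); add F.
Step 5: frontier [B F 8, F G 12] → take B F (8); add B.
Step 6: frontier [B G 1, F G 12] → take B G (1); add G.
MST edges: A C, A E, A D, A F, B F, B G; total weight 1+1+2+3+8+1 = 16.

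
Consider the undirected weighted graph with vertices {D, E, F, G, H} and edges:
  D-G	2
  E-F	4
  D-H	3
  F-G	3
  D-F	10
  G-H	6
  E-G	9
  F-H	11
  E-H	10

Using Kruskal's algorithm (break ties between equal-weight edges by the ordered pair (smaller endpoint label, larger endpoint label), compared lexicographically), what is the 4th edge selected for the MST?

Kruskal: consider edges lightest-first.
D-G (2): add. Components now {D,G} {E} {F} {H}
D-H (3): add. Components now {D,G,H} {E} {F}
F-G (3): add. Components now {D,F,G,H} {E}
E-F (4): add. Components now {D,E,F,G,H}
The 4th edge added is E-F.

E-F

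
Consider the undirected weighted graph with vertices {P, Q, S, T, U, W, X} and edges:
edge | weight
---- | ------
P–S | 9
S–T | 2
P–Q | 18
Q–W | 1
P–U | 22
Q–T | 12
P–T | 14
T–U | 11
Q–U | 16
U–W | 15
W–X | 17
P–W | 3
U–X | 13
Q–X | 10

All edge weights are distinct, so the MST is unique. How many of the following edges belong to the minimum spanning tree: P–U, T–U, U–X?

1

Kruskal's algorithm — process edges by increasing weight (ties by edge label):
Q–W (1): add. Components now {Q,W} {U} {T} {P} {X} {S}
S–T (2): add. Components now {Q,W} {U} {S,T} {P} {X}
P–W (3): add. Components now {P,Q,W} {U} {S,T} {X}
P–S (9): add. Components now {P,Q,S,T,W} {U} {X}
Q–X (10): add. Components now {P,Q,S,T,W,X} {U}
T–U (11): add. Components now {P,Q,S,T,U,W,X}
MST edge set: {Q–W, S–T, P–W, P–S, Q–X, T–U}.
Of the listed edges, {T–U} are in the MST → 1.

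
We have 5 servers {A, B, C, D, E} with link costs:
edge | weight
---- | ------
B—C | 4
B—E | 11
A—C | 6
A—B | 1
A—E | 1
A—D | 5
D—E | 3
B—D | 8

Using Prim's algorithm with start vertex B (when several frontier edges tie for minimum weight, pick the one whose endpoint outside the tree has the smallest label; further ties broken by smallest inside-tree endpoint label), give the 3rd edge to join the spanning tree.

Prim, starting at B.
Step 1: cheapest edge leaving the tree is A—B (1); add A.
Step 2: cheapest edge leaving the tree is A—E (1); add E.
Step 3: cheapest edge leaving the tree is D—E (3); add D.
Step 4: cheapest edge leaving the tree is B—C (4); add C.
The 3rd edge added is D—E.

D-E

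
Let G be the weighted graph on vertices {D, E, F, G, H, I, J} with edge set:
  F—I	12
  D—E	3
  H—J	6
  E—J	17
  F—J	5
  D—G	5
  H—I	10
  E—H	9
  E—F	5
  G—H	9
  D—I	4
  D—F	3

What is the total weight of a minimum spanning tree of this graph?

26

Prim's algorithm from F:
Step 1: frontier [D—F 3, E—F 5, F—J 5, F—I 12] → take D—F (3); add D.
Step 2: frontier [D—E 3, D—I 4, D—G 5, E—F 5, F—J 5, F—I 12] → take D—E (3); add E.
Step 3: frontier [D—I 4, D—G 5, E—H 9, E—J 17, F—J 5, F—I 12] → take D—I (4); add I.
Step 4: frontier [D—G 5, E—H 9, E—J 17, F—J 5, H—I 10] → take D—G (5); add G.
Step 5: frontier [E—H 9, E—J 17, F—J 5, G—H 9, H—I 10] → take F—J (5); add J.
Step 6: frontier [E—H 9, G—H 9, H—I 10, H—J 6] → take H—J (6); add H.
MST edges: D—F, D—E, D—I, D—G, F—J, H—J; total weight 3+3+4+5+5+6 = 26.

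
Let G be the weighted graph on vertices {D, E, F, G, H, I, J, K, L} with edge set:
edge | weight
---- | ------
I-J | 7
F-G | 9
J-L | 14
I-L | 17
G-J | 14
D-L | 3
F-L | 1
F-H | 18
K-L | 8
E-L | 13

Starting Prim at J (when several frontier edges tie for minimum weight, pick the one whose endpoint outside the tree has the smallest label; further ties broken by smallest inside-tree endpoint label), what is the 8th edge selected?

F-H

Grow the tree from J using Prim:
Step 1: frontier [I-J 7, G-J 14, J-L 14] → take I-J (7); add I.
Step 2: frontier [I-L 17, G-J 14, J-L 14] → take G-J (14); add G.
Step 3: frontier [F-G 9, I-L 17, J-L 14] → take F-G (9); add F.
Step 4: frontier [F-L 1, F-H 18, I-L 17, J-L 14] → take F-L (1); add L.
Step 5: frontier [F-H 18, D-L 3, K-L 8, E-L 13] → take D-L (3); add D.
Step 6: frontier [F-H 18, K-L 8, E-L 13] → take K-L (8); add K.
Step 7: frontier [F-H 18, E-L 13] → take E-L (13); add E.
Step 8: frontier [F-H 18] → take F-H (18); add H.
The 8th edge added is F-H.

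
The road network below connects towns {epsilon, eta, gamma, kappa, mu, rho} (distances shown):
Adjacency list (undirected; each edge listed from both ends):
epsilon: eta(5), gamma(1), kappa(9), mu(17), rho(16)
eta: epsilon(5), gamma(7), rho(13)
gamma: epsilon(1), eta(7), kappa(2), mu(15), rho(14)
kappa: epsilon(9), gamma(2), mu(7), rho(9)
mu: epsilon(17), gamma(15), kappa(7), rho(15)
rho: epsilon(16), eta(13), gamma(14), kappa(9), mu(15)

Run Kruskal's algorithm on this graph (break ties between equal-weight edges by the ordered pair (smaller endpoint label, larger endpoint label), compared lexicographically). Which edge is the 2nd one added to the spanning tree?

Kruskal's algorithm — process edges by increasing weight (ties by edge label):
epsilon—gamma (1): add. Components now {rho} {eta} {epsilon,gamma} {kappa} {mu}
gamma—kappa (2): add. Components now {rho} {eta} {epsilon,gamma,kappa} {mu}
epsilon—eta (5): add. Components now {rho} {epsilon,eta,gamma,kappa} {mu}
eta—gamma (7): skip — eta and gamma already connected.
kappa—mu (7): add. Components now {rho} {epsilon,eta,gamma,kappa,mu}
epsilon—kappa (9): skip — epsilon and kappa already connected.
kappa—rho (9): add. Components now {epsilon,eta,gamma,kappa,mu,rho}
The 2nd edge added is gamma—kappa.

gamma-kappa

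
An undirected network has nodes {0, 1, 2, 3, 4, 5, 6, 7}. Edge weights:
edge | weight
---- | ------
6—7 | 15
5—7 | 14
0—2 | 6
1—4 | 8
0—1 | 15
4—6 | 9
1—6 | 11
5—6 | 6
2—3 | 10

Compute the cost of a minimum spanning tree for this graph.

68

Kruskal: consider edges lightest-first.
0—2 (6): add — endpoints in different components.
5—6 (6): add — endpoints in different components.
1—4 (8): add — endpoints in different components.
4—6 (9): add — endpoints in different components.
2—3 (10): add — endpoints in different components.
1—6 (11): skip — 1 and 6 already connected.
5—7 (14): add — endpoints in different components.
0—1 (15): add — endpoints in different components.
MST edges: 0—2, 5—6, 1—4, 4—6, 2—3, 5—7, 0—1; total weight 6+6+8+9+10+14+15 = 68.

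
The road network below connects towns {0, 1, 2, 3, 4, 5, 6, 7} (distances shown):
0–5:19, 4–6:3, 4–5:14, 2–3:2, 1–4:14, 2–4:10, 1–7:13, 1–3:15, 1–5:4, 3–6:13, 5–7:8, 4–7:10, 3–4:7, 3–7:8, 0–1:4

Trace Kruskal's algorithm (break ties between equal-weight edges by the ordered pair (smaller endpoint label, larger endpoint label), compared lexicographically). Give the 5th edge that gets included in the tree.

Kruskal's algorithm — process edges by increasing weight (ties by edge label):
2–3 (2): add — endpoints in different components.
4–6 (3): add — endpoints in different components.
0–1 (4): add — endpoints in different components.
1–5 (4): add — endpoints in different components.
3–4 (7): add — endpoints in different components.
3–7 (8): add — endpoints in different components.
5–7 (8): add — endpoints in different components.
The 5th edge added is 3–4.

3-4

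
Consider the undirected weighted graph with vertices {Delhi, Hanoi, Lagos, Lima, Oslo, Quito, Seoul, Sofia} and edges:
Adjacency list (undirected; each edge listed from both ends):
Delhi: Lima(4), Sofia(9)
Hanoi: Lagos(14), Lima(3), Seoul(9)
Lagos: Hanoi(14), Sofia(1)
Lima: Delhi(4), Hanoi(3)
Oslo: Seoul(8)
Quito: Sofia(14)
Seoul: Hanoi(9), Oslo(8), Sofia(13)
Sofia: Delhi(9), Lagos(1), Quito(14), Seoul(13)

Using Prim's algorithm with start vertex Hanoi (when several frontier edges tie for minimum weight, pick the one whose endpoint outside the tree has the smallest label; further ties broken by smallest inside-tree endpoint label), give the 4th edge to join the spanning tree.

Prim, starting at Hanoi.
Step 1: frontier [Hanoi–Lima 3, Hanoi–Seoul 9, Hanoi–Lagos 14] → take Hanoi–Lima (3); add Lima.
Step 2: frontier [Hanoi–Seoul 9, Hanoi–Lagos 14, Delhi–Lima 4] → take Delhi–Lima (4); add Delhi.
Step 3: frontier [Delhi–Sofia 9, Hanoi–Seoul 9, Hanoi–Lagos 14] → take Hanoi–Seoul (9); add Seoul.
Step 4: frontier [Delhi–Sofia 9, Hanoi–Lagos 14, Oslo–Seoul 8, Seoul–Sofia 13] → take Oslo–Seoul (8); add Oslo.
Step 5: frontier [Delhi–Sofia 9, Hanoi–Lagos 14, Seoul–Sofia 13] → take Delhi–Sofia (9); add Sofia.
Step 6: frontier [Hanoi–Lagos 14, Lagos–Sofia 1, Quito–Sofia 14] → take Lagos–Sofia (1); add Lagos.
Step 7: frontier [Quito–Sofia 14] → take Quito–Sofia (14); add Quito.
The 4th edge added is Oslo–Seoul.

Oslo-Seoul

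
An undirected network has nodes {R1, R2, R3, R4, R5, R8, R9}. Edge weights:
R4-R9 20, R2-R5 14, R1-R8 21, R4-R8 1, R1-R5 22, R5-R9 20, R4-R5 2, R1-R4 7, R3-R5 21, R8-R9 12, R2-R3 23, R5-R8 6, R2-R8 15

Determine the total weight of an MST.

57

Prim, starting at R2.
Step 1: cheapest edge leaving the tree is R2-R5 (14); add R5.
Step 2: cheapest edge leaving the tree is R4-R5 (2); add R4.
Step 3: cheapest edge leaving the tree is R4-R8 (1); add R8.
Step 4: cheapest edge leaving the tree is R1-R4 (7); add R1.
Step 5: cheapest edge leaving the tree is R8-R9 (12); add R9.
Step 6: cheapest edge leaving the tree is R3-R5 (21); add R3.
MST edges: R2-R5, R4-R5, R4-R8, R1-R4, R8-R9, R3-R5; total weight 14+2+1+7+12+21 = 57.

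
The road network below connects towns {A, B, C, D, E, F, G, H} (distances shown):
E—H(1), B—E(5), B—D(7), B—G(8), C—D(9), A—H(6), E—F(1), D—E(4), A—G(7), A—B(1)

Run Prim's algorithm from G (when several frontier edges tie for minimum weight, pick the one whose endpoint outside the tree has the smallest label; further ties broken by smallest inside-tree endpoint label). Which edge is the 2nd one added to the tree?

Prim's algorithm from G:
Step 1: cheapest edge leaving the tree is A—G (7); add A.
Step 2: cheapest edge leaving the tree is A—B (1); add B.
Step 3: cheapest edge leaving the tree is B—E (5); add E.
Step 4: cheapest edge leaving the tree is E—F (1); add F.
Step 5: cheapest edge leaving the tree is E—H (1); add H.
Step 6: cheapest edge leaving the tree is D—E (4); add D.
Step 7: cheapest edge leaving the tree is C—D (9); add C.
The 2nd edge added is A—B.

A-B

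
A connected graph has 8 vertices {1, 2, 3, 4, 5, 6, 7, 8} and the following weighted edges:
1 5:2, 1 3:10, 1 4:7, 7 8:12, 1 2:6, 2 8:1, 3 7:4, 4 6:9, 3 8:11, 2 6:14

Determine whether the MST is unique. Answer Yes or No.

Yes

Kruskal's algorithm — process edges by increasing weight (ties by edge label):
2 8 (1): add — endpoints in different components.
1 5 (2): add — endpoints in different components.
3 7 (4): add — endpoints in different components.
1 2 (6): add — endpoints in different components.
1 4 (7): add — endpoints in different components.
4 6 (9): add — endpoints in different components.
1 3 (10): add — endpoints in different components.
Every non-tree edge has weight strictly greater than the heaviest edge on the tree path between its endpoints, so the MST is unique.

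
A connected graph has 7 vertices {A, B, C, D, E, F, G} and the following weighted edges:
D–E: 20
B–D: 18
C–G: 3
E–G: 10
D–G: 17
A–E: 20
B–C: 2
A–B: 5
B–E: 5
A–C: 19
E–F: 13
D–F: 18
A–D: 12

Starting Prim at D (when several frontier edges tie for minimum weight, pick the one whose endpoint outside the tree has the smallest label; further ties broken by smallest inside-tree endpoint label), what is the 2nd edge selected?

Prim, starting at D.
Step 1: cheapest edge leaving the tree is A–D (12); add A.
Step 2: cheapest edge leaving the tree is A–B (5); add B.
Step 3: cheapest edge leaving the tree is B–C (2); add C.
Step 4: cheapest edge leaving the tree is C–G (3); add G.
Step 5: cheapest edge leaving the tree is B–E (5); add E.
Step 6: cheapest edge leaving the tree is E–F (13); add F.
The 2nd edge added is A–B.

A-B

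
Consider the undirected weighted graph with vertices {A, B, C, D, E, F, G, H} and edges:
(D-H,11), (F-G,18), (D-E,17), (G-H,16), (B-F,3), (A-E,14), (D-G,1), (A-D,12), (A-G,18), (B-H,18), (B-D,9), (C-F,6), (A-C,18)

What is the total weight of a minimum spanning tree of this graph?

56

Prim, starting at D.
Step 1: frontier [D-G 1, B-D 9, D-H 11, A-D 12, D-E 17] → take D-G (1); add G.
Step 2: frontier [B-D 9, D-H 11, A-D 12, D-E 17, G-H 16, A-G 18, F-G 18] → take B-D (9); add B.
Step 3: frontier [B-F 3, B-H 18, D-H 11, A-D 12, D-E 17, G-H 16, A-G 18, F-G 18] → take B-F (3); add F.
Step 4: frontier [B-H 18, D-H 11, A-D 12, D-E 17, C-F 6, G-H 16, A-G 18] → take C-F (6); add C.
Step 5: frontier [B-H 18, A-C 18, D-H 11, A-D 12, D-E 17, G-H 16, A-G 18] → take D-H (11); add H.
Step 6: frontier [A-C 18, A-D 12, D-E 17, A-G 18] → take A-D (12); add A.
Step 7: frontier [A-E 14, D-E 17] → take A-E (14); add E.
MST edges: D-G, B-D, B-F, C-F, D-H, A-D, A-E; total weight 1+9+3+6+11+12+14 = 56.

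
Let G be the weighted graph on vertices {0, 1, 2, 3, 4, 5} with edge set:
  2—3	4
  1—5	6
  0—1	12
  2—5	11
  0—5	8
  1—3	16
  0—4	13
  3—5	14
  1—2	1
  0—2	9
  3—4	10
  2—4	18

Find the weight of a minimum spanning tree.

29

Prim, starting at 0.
Step 1: frontier [0—5 8, 0—2 9, 0—1 12, 0—4 13] → take 0—5 (8); add 5.
Step 2: frontier [0—2 9, 0—1 12, 0—4 13, 1—5 6, 2—5 11, 3—5 14] → take 1—5 (6); add 1.
Step 3: frontier [0—2 9, 0—4 13, 1—2 1, 1—3 16, 2—5 11, 3—5 14] → take 1—2 (1); add 2.
Step 4: frontier [0—4 13, 1—3 16, 2—3 4, 2—4 18, 3—5 14] → take 2—3 (4); add 3.
Step 5: frontier [0—4 13, 2—4 18, 3—4 10] → take 3—4 (10); add 4.
MST edges: 0—5, 1—5, 1—2, 2—3, 3—4; total weight 8+6+1+4+10 = 29.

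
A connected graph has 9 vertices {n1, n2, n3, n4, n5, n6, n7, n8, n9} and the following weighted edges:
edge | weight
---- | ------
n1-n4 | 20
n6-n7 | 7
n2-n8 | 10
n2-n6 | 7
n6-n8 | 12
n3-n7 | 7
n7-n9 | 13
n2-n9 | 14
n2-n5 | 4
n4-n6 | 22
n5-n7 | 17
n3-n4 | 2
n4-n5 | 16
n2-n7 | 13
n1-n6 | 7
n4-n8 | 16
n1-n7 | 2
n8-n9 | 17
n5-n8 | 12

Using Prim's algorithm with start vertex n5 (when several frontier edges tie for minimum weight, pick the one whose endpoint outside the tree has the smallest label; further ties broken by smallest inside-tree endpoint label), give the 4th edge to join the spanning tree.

Prim, starting at n5.
Step 1: cheapest edge leaving the tree is n2-n5 (4); add n2.
Step 2: cheapest edge leaving the tree is n2-n6 (7); add n6.
Step 3: cheapest edge leaving the tree is n1-n6 (7); add n1.
Step 4: cheapest edge leaving the tree is n1-n7 (2); add n7.
Step 5: cheapest edge leaving the tree is n3-n7 (7); add n3.
Step 6: cheapest edge leaving the tree is n3-n4 (2); add n4.
Step 7: cheapest edge leaving the tree is n2-n8 (10); add n8.
Step 8: cheapest edge leaving the tree is n7-n9 (13); add n9.
The 4th edge added is n1-n7.

n1-n7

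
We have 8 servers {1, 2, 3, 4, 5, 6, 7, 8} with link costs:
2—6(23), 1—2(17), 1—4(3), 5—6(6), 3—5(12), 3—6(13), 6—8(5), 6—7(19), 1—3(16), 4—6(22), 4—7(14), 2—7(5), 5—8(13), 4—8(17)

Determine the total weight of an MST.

61

Grow the tree from 5 using Prim:
Step 1: frontier [5—6 6, 3—5 12, 5—8 13] → take 5—6 (6); add 6.
Step 2: frontier [3—5 12, 5—8 13, 6—8 5, 3—6 13, 6—7 19, 4—6 22, 2—6 23] → take 6—8 (5); add 8.
Step 3: frontier [3—5 12, 3—6 13, 6—7 19, 4—6 22, 2—6 23, 4—8 17] → take 3—5 (12); add 3.
Step 4: frontier [1—3 16, 6—7 19, 4—6 22, 2—6 23, 4—8 17] → take 1—3 (16); add 1.
Step 5: frontier [1—4 3, 1—2 17, 6—7 19, 4—6 22, 2—6 23, 4—8 17] → take 1—4 (3); add 4.
Step 6: frontier [1—2 17, 4—7 14, 6—7 19, 2—6 23] → take 4—7 (14); add 7.
Step 7: frontier [1—2 17, 2—6 23, 2—7 5] → take 2—7 (5); add 2.
MST edges: 5—6, 6—8, 3—5, 1—3, 1—4, 4—7, 2—7; total weight 6+5+12+16+3+14+5 = 61.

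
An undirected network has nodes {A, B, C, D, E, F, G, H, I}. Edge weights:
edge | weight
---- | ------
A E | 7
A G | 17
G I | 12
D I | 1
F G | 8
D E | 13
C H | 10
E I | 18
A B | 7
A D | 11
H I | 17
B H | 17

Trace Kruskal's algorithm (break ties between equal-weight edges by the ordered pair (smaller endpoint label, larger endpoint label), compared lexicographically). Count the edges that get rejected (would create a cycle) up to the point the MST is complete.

Kruskal's algorithm — process edges by increasing weight (ties by edge label):
D I (1): add — endpoints in different components.
A B (7): add — endpoints in different components.
A E (7): add — endpoints in different components.
F G (8): add — endpoints in different components.
C H (10): add — endpoints in different components.
A D (11): add — endpoints in different components.
G I (12): add — endpoints in different components.
D E (13): skip — D and E already connected.
A G (17): skip — A and G already connected.
B H (17): add — endpoints in different components.
Edges rejected before the tree was complete: 2.

2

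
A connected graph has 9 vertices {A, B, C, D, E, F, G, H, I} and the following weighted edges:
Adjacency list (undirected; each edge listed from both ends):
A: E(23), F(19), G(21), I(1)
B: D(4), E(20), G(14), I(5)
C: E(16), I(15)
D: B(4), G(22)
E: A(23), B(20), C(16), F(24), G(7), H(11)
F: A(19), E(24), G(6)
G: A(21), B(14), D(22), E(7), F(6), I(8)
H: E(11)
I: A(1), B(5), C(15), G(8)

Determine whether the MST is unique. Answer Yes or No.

Sort edges by weight, then run Kruskal:
A-I (1): add — endpoints in different components.
B-D (4): add — endpoints in different components.
B-I (5): add — endpoints in different components.
F-G (6): add — endpoints in different components.
E-G (7): add — endpoints in different components.
G-I (8): add — endpoints in different components.
E-H (11): add — endpoints in different components.
B-G (14): skip — B and G already connected.
C-I (15): add — endpoints in different components.
Every non-tree edge has weight strictly greater than the heaviest edge on the tree path between its endpoints, so the MST is unique.

Yes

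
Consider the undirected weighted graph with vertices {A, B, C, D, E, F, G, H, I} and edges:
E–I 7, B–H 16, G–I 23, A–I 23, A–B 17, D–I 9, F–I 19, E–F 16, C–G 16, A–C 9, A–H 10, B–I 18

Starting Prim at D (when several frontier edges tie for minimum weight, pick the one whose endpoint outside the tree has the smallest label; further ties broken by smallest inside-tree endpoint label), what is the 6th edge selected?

A-H

Prim's algorithm from D:
Step 1: cheapest edge leaving the tree is D–I (9); add I.
Step 2: cheapest edge leaving the tree is E–I (7); add E.
Step 3: cheapest edge leaving the tree is E–F (16); add F.
Step 4: cheapest edge leaving the tree is B–I (18); add B.
Step 5: cheapest edge leaving the tree is B–H (16); add H.
Step 6: cheapest edge leaving the tree is A–H (10); add A.
Step 7: cheapest edge leaving the tree is A–C (9); add C.
Step 8: cheapest edge leaving the tree is C–G (16); add G.
The 6th edge added is A–H.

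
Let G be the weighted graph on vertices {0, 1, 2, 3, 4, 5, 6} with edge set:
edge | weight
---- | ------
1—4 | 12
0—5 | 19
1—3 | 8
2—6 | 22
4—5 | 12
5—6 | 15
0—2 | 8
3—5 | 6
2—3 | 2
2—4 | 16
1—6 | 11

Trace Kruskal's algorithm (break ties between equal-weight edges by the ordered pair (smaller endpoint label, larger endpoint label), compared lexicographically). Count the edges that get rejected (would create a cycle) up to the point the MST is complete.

Sort edges by weight, then run Kruskal:
2—3 (2): add — endpoints in different components.
3—5 (6): add — endpoints in different components.
0—2 (8): add — endpoints in different components.
1—3 (8): add — endpoints in different components.
1—6 (11): add — endpoints in different components.
1—4 (12): add — endpoints in different components.
Edges rejected before the tree was complete: 0.

0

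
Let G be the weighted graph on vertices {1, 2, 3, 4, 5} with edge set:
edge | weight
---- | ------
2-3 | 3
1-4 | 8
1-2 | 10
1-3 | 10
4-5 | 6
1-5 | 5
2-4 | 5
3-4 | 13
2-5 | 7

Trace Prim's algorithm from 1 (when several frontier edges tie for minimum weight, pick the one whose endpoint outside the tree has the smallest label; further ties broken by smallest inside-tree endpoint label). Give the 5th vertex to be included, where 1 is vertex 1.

Prim, starting at 1.
Step 1: frontier [1-5 5, 1-4 8, 1-2 10, 1-3 10] → take 1-5 (5); add 5.
Step 2: frontier [1-4 8, 1-2 10, 1-3 10, 4-5 6, 2-5 7] → take 4-5 (6); add 4.
Step 3: frontier [1-2 10, 1-3 10, 2-4 5, 3-4 13, 2-5 7] → take 2-4 (5); add 2.
Step 4: frontier [1-3 10, 2-3 3, 3-4 13] → take 2-3 (3); add 3.
Vertex order: 1, 5, 4, 2, 3. The 5th vertex is 3.

3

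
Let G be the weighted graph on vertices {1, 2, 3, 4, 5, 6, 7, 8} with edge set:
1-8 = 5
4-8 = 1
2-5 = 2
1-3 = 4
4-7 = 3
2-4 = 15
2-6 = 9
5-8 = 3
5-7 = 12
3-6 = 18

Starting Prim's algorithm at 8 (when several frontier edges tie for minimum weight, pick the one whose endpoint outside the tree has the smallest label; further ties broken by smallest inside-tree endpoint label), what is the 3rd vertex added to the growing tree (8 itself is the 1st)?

5

Prim, starting at 8.
Step 1: cheapest edge leaving the tree is 4-8 (1); add 4.
Step 2: cheapest edge leaving the tree is 5-8 (3); add 5.
Step 3: cheapest edge leaving the tree is 2-5 (2); add 2.
Step 4: cheapest edge leaving the tree is 4-7 (3); add 7.
Step 5: cheapest edge leaving the tree is 1-8 (5); add 1.
Step 6: cheapest edge leaving the tree is 1-3 (4); add 3.
Step 7: cheapest edge leaving the tree is 2-6 (9); add 6.
Vertex order: 8, 4, 5, 2, 7, 1, 3, 6. The 3rd vertex is 5.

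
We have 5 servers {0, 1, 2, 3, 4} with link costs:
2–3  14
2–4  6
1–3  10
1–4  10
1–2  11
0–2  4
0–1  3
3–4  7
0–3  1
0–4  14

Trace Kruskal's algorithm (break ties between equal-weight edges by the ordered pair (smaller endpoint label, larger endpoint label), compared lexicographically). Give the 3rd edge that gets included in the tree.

0-2

Sort edges by weight, then run Kruskal:
0–3 (1): add. Components now {0,3} {1} {2} {4}
0–1 (3): add. Components now {0,1,3} {2} {4}
0–2 (4): add. Components now {0,1,2,3} {4}
2–4 (6): add. Components now {0,1,2,3,4}
The 3rd edge added is 0–2.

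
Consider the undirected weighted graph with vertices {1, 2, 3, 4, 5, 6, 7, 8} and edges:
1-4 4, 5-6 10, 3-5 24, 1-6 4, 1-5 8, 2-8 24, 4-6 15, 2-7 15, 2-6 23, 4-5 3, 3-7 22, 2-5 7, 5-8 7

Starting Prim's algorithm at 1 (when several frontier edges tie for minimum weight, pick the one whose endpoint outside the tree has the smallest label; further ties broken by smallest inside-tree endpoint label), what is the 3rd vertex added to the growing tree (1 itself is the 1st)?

5

Prim, starting at 1.
Step 1: cheapest edge leaving the tree is 1-4 (4); add 4.
Step 2: cheapest edge leaving the tree is 4-5 (3); add 5.
Step 3: cheapest edge leaving the tree is 1-6 (4); add 6.
Step 4: cheapest edge leaving the tree is 2-5 (7); add 2.
Step 5: cheapest edge leaving the tree is 5-8 (7); add 8.
Step 6: cheapest edge leaving the tree is 2-7 (15); add 7.
Step 7: cheapest edge leaving the tree is 3-7 (22); add 3.
Vertex order: 1, 4, 5, 6, 2, 8, 7, 3. The 3rd vertex is 5.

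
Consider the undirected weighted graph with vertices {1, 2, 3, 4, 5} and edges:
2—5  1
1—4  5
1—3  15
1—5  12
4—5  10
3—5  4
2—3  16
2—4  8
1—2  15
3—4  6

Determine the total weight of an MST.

Kruskal: consider edges lightest-first.
2—5 (1): add. Components now {1} {2,5} {3} {4}
3—5 (4): add. Components now {1} {2,3,5} {4}
1—4 (5): add. Components now {1,4} {2,3,5}
3—4 (6): add. Components now {1,2,3,4,5}
MST edges: 2—5, 3—5, 1—4, 3—4; total weight 1+4+5+6 = 16.

16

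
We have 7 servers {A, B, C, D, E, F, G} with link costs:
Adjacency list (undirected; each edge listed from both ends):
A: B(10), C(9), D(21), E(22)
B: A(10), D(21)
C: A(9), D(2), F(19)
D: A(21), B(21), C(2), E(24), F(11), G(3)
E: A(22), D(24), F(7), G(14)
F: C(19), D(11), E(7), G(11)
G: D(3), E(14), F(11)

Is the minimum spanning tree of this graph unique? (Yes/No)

Kruskal: consider edges lightest-first.
C–D (2): add. Components now {A} {B} {C,D} {E} {F} {G}
D–G (3): add. Components now {A} {B} {C,D,G} {E} {F}
E–F (7): add. Components now {A} {B} {C,D,G} {E,F}
A–C (9): add. Components now {A,C,D,G} {B} {E,F}
A–B (10): add. Components now {A,B,C,D,G} {E,F}
D–F (11): add. Components now {A,B,C,D,E,F,G}
Non-tree edge F–G has weight 11, equal to the heaviest edge on its tree cycle — swapping gives another MST of the same weight. Not unique.

No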